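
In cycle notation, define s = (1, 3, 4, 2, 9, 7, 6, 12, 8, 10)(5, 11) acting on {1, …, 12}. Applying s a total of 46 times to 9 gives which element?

1

9 lies in the 10-cycle (1, 3, 4, 2, 9, 7, 6, 12, 8, 10).
On a 10-cycle, s^10 is the identity, so s^46 = s^6 there (46 ≡ 6 mod 10).
Advancing 6 steps from 9: 9 → 7 → 6 → 12 → 8 → 10 → 1.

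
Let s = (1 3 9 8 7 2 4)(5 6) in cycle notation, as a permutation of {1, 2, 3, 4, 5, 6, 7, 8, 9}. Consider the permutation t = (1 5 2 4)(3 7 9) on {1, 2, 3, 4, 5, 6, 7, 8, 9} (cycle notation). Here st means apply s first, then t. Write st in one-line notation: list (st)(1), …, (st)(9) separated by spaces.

Chase each element through s then t: 1 → 3 → 7; 2 → 4 → 1; 3 → 9 → 3; 4 → 1 → 5; 5 → 6 → 6; 6 → 5 → 2; 7 → 2 → 4; 8 → 7 → 9; 9 → 8 → 8.
Collecting the images, st = [7 1 3 5 6 2 4 9 8].

7 1 3 5 6 2 4 9 8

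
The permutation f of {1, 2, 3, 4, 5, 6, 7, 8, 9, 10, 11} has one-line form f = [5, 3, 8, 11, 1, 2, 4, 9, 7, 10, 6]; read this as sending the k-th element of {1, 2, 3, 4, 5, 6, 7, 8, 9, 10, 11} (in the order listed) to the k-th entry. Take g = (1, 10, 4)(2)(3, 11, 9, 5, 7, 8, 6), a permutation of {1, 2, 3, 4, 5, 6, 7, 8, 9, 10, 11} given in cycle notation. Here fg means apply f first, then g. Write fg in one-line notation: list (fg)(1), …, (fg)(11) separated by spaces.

(fg)(x) = g(f(x)). Computing each image: g(f(1)) = g(5) = 7, g(f(2)) = g(3) = 11, g(f(3)) = g(8) = 6, g(f(4)) = g(11) = 9, g(f(5)) = g(1) = 10, g(f(6)) = g(2) = 2, g(f(7)) = g(4) = 1, g(f(8)) = g(9) = 5, g(f(9)) = g(7) = 8, g(f(10)) = g(10) = 4, g(f(11)) = g(6) = 3.
Hence fg = [7 11 6 9 10 2 1 5 8 4 3].

7 11 6 9 10 2 1 5 8 4 3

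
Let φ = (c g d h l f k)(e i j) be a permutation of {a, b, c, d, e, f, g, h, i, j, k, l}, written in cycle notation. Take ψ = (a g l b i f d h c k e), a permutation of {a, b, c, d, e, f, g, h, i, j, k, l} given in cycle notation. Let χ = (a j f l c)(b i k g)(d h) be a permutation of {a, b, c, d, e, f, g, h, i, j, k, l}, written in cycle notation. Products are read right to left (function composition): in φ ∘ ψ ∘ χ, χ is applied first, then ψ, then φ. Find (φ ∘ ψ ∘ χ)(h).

l

Apply the permutations in order: χ(h) = d, then ψ(d) = h, then φ(h) = l. So (φ ∘ ψ ∘ χ)(h) = l.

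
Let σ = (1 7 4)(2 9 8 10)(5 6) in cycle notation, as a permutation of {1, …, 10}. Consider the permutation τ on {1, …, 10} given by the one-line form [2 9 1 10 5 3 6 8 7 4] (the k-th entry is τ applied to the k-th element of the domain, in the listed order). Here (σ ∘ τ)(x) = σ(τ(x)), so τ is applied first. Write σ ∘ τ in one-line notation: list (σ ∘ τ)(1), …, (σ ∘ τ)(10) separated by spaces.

9 8 7 2 6 3 5 10 4 1

(σ ∘ τ)(x) = σ(τ(x)). Computing each image: σ(τ(1)) = σ(2) = 9, σ(τ(2)) = σ(9) = 8, σ(τ(3)) = σ(1) = 7, σ(τ(4)) = σ(10) = 2, σ(τ(5)) = σ(5) = 6, σ(τ(6)) = σ(3) = 3, σ(τ(7)) = σ(6) = 5, σ(τ(8)) = σ(8) = 10, σ(τ(9)) = σ(7) = 4, σ(τ(10)) = σ(4) = 1.
Hence σ ∘ τ = [9 8 7 2 6 3 5 10 4 1].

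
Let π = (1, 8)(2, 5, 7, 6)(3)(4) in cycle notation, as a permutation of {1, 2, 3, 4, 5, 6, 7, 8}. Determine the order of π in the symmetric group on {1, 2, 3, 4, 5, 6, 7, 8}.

4

The cycle type of π is (4, 2, 1, 1).
The order is lcm(4, 2) = 4.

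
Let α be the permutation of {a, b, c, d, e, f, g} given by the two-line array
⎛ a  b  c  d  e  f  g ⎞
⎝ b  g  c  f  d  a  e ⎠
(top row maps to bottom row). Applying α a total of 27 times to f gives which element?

g

Tracing f → a → … returns to f after 6 steps, so f lies in a 6-cycle (a, b, g, e, d, f).
Powers repeat with period 6 on this cycle, and 27 mod 6 = 3, so α^27(f) = α^3(f).
Advancing 3 steps from f: f → a → b → g.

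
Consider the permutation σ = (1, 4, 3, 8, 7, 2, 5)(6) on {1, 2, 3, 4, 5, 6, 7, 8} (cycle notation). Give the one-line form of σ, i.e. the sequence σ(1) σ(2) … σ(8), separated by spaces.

Reading each image from the cycles: 1↦4, 2↦5, 3↦8, 4↦3, 5↦1, 6↦6, 7↦2, 8↦7.
Listing these in domain order gives 4 5 8 3 1 6 2 7.

4 5 8 3 1 6 2 7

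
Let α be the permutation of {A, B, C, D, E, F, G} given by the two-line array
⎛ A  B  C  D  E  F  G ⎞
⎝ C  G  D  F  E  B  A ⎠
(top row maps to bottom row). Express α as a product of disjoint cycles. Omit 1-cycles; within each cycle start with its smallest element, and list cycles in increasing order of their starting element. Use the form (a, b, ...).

Iterating α from A gives A → C → D → F → B → G → A; that is the 6-cycle (A, C, D, F, B, G).
Repeating from the next unused element and collecting all non-trivial cycles gives (A, C, D, F, B, G).

(A, C, D, F, B, G)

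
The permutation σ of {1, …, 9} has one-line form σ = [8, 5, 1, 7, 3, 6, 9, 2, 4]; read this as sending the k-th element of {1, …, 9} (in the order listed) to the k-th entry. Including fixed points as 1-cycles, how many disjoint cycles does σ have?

3

The cycle decomposition is (1, 8, 2, 5, 3)(4, 7, 9)(6), which has 3 cycles (counting 1-cycles).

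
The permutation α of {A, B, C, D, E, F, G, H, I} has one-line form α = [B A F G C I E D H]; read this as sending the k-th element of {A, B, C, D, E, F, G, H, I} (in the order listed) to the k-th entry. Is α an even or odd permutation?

In disjoint-cycle form the cycle lengths are 7, 2.
A cycle of length ℓ contributes ℓ−1 transpositions, so α is a product of 6 + 1 = 7 transpositions — odd.

odd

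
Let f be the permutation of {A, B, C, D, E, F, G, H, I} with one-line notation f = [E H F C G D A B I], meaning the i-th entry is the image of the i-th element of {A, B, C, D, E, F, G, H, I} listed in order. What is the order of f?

Decomposing into disjoint cycles gives cycle lengths 3, 3, 2, 1.
Since disjoint cycles commute, ord(f) = lcm(3, 3, 2) = 6.

6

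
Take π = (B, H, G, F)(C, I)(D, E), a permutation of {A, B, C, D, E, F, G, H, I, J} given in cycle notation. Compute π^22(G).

G lies in the 4-cycle (B, H, G, F).
Since the cycle has length 4, π^22 acts on it the same as π^2 (22 mod 4 = 2).
Stepping 2 places around the cycle: G → F → B.

B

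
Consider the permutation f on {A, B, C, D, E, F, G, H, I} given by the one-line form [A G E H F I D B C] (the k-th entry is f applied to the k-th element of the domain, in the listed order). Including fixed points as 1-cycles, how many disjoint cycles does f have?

3

The cycle decomposition is (A)(B, G, D, H)(C, E, F, I), which has 3 cycles (counting 1-cycles).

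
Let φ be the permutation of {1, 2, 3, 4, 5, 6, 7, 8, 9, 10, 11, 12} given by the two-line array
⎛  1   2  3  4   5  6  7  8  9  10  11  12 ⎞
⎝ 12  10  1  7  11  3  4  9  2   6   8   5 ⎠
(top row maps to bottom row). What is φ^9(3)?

6

Tracing 3 → 1 → … returns to 3 after 10 steps, so 3 lies in a 10-cycle (1, 12, 5, 11, 8, 9, 2, 10, 6, 3).
Advancing 9 steps from 3: 3 → 1 → 12 → 5 → 11 → 8 → 9 → 2 → 10 → 6.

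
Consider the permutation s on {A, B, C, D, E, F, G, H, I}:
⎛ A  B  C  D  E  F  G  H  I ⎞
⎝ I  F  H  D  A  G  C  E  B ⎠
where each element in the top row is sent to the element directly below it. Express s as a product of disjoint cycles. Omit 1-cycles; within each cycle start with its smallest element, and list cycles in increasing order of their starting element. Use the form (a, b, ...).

(A, I, B, F, G, C, H, E)

Iterating s from A gives A → I → B → F → G → C → H → E → A; that is the 8-cycle (A, I, B, F, G, C, H, E).
Continuing from each remaining unvisited element yields (A, I, B, F, G, C, H, E).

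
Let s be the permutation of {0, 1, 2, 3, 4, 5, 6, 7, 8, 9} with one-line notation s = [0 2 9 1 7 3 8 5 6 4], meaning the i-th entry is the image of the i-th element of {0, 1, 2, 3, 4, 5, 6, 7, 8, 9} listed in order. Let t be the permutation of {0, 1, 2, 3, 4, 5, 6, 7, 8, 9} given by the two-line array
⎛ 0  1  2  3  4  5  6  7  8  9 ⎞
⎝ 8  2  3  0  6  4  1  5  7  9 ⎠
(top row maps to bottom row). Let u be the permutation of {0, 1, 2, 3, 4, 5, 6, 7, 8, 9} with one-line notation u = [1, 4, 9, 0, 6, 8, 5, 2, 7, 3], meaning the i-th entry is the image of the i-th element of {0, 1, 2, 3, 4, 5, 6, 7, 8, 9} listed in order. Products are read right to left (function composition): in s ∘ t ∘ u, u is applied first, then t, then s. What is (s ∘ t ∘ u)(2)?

4

Apply the permutations in order: u(2) = 9, then t(9) = 9, then s(9) = 4. So (s ∘ t ∘ u)(2) = 4.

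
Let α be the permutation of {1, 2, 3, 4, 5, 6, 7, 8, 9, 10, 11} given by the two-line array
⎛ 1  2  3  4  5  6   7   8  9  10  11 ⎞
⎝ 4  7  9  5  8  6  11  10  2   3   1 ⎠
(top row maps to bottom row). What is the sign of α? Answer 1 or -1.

In disjoint-cycle form the cycle lengths are 10, 1.
A cycle is odd iff its length is even; α has 1 even-length cycle, so sgn(α) = (−1)^1 and α is odd.

-1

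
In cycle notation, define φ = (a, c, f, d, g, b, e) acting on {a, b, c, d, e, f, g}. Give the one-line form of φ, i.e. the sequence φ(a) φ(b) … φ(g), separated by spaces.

c e f g a d b

Reading each image from the cycles: a↦c, b↦e, c↦f, d↦g, e↦a, f↦d, g↦b.
So the one-line form is c e f g a d b.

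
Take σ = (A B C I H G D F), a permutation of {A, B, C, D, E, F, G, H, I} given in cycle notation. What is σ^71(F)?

F lies in the 8-cycle (A B C I H G D F).
Powers repeat with period 8 on this cycle, and 71 mod 8 = 7, so σ^71(F) = σ^7(F).
Stepping 7 places around the cycle: F → A → B → C → I → H → G → D.

D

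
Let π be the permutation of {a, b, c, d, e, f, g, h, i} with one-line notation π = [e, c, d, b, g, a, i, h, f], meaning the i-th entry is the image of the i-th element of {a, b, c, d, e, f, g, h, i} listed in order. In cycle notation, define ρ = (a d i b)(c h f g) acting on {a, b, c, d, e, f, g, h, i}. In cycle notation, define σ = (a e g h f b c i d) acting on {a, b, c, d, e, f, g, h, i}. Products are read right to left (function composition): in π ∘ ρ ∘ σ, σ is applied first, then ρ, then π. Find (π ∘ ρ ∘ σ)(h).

Chase h: σ(h) = f; ρ(f) = g; π(g) = i. Hence (π ∘ ρ ∘ σ)(h) = i.

i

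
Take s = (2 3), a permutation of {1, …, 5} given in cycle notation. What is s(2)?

In the cycle (2 3), 2 is followed by 3, so s(2) = 3.

3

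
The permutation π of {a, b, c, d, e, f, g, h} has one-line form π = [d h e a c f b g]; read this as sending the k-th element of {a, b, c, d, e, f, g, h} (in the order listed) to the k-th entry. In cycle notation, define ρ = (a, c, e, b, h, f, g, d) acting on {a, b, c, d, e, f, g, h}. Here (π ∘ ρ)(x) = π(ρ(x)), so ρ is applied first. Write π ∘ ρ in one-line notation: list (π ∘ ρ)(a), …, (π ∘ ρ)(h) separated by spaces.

e g c d h b a f

(π ∘ ρ)(x) = π(ρ(x)). Computing each image: π(ρ(a)) = π(c) = e, π(ρ(b)) = π(h) = g, π(ρ(c)) = π(e) = c, π(ρ(d)) = π(a) = d, π(ρ(e)) = π(b) = h, π(ρ(f)) = π(g) = b, π(ρ(g)) = π(d) = a, π(ρ(h)) = π(f) = f.
Hence π ∘ ρ = [e g c d h b a f].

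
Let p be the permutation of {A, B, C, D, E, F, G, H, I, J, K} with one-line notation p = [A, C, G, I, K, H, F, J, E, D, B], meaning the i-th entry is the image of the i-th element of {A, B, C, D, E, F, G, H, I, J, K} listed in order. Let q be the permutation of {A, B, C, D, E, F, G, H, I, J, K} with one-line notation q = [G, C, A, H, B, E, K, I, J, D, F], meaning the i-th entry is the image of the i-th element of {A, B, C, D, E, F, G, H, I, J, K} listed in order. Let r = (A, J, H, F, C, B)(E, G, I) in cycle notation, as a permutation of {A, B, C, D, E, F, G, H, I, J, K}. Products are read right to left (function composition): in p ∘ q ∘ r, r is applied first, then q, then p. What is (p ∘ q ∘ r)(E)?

(p ∘ q ∘ r)(E) = p(q(r(E))). r(E) = G, then q(G) = K, then p(K) = B, so the result is B.

B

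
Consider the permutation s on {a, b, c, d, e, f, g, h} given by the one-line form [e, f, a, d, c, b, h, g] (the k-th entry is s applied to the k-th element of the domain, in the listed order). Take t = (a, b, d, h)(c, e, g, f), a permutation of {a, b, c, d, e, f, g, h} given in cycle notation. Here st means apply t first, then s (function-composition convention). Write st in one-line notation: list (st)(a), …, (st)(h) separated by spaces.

(st)(x) = s(t(x)). Computing each image: s(t(a)) = s(b) = f, s(t(b)) = s(d) = d, s(t(c)) = s(e) = c, s(t(d)) = s(h) = g, s(t(e)) = s(g) = h, s(t(f)) = s(c) = a, s(t(g)) = s(f) = b, s(t(h)) = s(a) = e.
Hence st = [f d c g h a b e].

f d c g h a b e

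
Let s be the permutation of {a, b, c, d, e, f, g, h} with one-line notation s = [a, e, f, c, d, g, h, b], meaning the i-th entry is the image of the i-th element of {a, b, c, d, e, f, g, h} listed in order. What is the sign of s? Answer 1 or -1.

1

In disjoint-cycle form the cycle lengths are 7, 1.
A cycle is odd iff its length is even; s has 0 even-length cycles, so sgn(s) = (−1)^0 and s is even.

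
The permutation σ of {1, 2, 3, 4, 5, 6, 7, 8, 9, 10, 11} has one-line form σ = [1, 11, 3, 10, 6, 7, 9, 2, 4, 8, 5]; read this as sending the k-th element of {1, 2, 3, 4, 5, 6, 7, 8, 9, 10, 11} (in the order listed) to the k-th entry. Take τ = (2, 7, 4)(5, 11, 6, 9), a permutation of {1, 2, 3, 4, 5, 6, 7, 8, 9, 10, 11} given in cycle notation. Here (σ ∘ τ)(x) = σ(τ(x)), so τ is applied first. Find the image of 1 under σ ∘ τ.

(σ ∘ τ)(1) = σ(τ(1)). τ(1) = 1, then σ(1) = 1. So (σ ∘ τ)(1) = 1.

1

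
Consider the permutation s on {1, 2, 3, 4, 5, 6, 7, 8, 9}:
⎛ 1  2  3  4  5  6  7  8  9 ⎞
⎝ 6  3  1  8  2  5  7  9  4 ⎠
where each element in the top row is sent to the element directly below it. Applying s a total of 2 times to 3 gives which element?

6

Tracing 3 → 1 → … returns to 3 after 5 steps, so 3 lies in a 5-cycle (1 6 5 2 3).
Advancing 2 steps from 3: 3 → 1 → 6.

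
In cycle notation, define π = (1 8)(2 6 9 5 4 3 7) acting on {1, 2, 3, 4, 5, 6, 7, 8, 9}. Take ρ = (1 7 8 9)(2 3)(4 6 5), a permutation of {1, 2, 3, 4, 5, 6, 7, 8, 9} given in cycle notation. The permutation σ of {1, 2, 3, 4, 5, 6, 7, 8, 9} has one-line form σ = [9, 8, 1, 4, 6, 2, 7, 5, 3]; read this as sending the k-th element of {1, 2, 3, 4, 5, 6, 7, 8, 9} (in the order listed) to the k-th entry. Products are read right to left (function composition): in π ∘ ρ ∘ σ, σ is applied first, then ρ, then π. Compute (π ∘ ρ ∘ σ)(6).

7

(π ∘ ρ ∘ σ)(6) = π(ρ(σ(6))). σ(6) = 2, then ρ(2) = 3, then π(3) = 7, so the result is 7.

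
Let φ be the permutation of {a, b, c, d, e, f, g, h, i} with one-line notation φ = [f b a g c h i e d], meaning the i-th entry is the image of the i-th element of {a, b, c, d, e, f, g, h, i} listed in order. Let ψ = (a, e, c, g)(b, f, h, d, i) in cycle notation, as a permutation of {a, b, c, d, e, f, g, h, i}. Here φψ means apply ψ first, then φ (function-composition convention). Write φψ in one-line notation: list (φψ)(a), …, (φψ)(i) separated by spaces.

(φψ)(x) = φ(ψ(x)). Computing each image: φ(ψ(a)) = φ(e) = c, φ(ψ(b)) = φ(f) = h, φ(ψ(c)) = φ(g) = i, φ(ψ(d)) = φ(i) = d, φ(ψ(e)) = φ(c) = a, φ(ψ(f)) = φ(h) = e, φ(ψ(g)) = φ(a) = f, φ(ψ(h)) = φ(d) = g, φ(ψ(i)) = φ(b) = b.
Hence φψ = [c h i d a e f g b].

c h i d a e f g b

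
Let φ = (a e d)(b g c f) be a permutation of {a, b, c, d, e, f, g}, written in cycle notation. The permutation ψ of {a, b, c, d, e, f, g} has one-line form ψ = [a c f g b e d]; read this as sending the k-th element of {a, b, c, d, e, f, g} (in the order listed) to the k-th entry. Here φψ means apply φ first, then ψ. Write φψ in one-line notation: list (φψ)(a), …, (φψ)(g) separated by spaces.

Chase each element through φ then ψ: a → e → b; b → g → d; c → f → e; d → a → a; e → d → g; f → b → c; g → c → f.
So φψ in one-line form is b d e a g c f.

b d e a g c f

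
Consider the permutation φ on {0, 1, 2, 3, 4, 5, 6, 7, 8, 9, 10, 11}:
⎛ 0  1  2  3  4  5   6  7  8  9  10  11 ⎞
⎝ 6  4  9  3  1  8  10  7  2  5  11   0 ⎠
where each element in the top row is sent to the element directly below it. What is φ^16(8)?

Tracing 8 → 2 → … returns to 8 after 4 steps, so 8 lies in a 4-cycle (2 9 5 8).
On a 4-cycle, φ^4 is the identity, so φ^16 = φ^0 there (16 ≡ 0 mod 4).
So φ^16(8) = 8.

8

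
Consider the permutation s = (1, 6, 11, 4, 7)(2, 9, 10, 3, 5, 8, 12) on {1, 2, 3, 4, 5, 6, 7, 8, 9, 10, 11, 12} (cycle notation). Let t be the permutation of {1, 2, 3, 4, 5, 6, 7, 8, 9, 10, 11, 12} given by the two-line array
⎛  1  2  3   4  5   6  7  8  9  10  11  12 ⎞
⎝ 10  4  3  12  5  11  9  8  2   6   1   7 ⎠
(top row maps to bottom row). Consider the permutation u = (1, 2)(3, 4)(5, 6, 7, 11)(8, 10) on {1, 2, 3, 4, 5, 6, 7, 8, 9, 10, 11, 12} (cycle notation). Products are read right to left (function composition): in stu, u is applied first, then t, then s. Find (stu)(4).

5

(stu)(4) = s(t(u(4))). u(4) = 3, then t(3) = 3, then s(3) = 5, so the result is 5.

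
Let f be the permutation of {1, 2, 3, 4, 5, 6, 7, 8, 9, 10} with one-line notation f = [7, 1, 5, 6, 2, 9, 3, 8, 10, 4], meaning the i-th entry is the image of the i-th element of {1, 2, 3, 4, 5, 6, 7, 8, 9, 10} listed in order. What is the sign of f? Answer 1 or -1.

In disjoint-cycle form the cycle lengths are 5, 4, 1.
A cycle of length ℓ contributes ℓ−1 transpositions, so f is a product of 4 + 3 = 7 transpositions — odd.

-1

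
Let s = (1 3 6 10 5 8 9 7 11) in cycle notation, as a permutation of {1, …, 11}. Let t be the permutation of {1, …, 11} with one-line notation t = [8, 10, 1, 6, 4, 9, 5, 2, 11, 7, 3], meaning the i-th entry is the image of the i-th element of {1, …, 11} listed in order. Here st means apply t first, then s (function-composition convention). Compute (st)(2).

t(2) = 10, then s(10) = 5; composing gives (st)(2) = 5.

5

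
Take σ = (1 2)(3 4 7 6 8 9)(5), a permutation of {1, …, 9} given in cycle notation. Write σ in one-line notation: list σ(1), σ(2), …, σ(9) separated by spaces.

2 1 4 7 5 8 6 9 3

Image by image: 1→2, 2→1, 3→4, 4→7, 5→5, 6→8, 7→6, 8→9, 9→3.
Listing these in domain order gives 2 1 4 7 5 8 6 9 3.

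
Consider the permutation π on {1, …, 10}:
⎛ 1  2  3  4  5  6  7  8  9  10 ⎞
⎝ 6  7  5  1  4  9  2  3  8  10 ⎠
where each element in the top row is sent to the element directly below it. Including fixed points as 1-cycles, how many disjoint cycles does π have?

The cycle decomposition is (1, 6, 9, 8, 3, 5, 4)(2, 7)(10), which has 3 cycles (counting 1-cycles).

3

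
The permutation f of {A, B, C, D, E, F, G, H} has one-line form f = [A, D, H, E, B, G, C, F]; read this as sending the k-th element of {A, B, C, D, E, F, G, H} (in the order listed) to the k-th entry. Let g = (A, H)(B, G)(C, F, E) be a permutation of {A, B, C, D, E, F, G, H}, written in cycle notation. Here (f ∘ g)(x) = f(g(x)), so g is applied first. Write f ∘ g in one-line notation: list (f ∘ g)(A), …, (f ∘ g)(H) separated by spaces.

F C G E H B D A

Chase each element through g then f: A → H → F; B → G → C; C → F → G; D → D → E; E → C → H; F → E → B; G → B → D; H → A → A.
So f ∘ g in one-line form is F C G E H B D A.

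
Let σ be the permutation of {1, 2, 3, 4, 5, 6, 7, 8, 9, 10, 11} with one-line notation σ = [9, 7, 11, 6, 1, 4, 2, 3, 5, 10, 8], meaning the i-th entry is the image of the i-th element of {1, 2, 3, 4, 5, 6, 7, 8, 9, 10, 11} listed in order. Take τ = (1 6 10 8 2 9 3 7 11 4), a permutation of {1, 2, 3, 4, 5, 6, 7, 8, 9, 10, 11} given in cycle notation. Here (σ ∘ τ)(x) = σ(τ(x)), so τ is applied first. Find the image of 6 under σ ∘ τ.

10

τ(6) = 10, then σ(10) = 10; composing gives (σ ∘ τ)(6) = 10.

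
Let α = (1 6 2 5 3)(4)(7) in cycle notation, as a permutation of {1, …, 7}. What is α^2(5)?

1

5 lies in the 5-cycle (1 6 2 5 3).
Stepping 2 places around the cycle: 5 → 3 → 1.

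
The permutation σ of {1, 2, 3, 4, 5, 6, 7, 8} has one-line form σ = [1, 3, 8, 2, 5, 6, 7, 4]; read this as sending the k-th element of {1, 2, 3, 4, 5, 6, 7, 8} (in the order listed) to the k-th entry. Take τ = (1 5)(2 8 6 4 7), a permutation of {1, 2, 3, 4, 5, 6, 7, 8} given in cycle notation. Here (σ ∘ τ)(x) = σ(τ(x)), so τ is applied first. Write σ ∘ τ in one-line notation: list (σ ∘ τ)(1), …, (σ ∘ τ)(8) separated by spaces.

5 4 8 7 1 2 3 6

Chase each element through τ then σ: 1 → 5 → 5; 2 → 8 → 4; 3 → 3 → 8; 4 → 7 → 7; 5 → 1 → 1; 6 → 4 → 2; 7 → 2 → 3; 8 → 6 → 6.
Collecting the images, σ ∘ τ = [5 4 8 7 1 2 3 6].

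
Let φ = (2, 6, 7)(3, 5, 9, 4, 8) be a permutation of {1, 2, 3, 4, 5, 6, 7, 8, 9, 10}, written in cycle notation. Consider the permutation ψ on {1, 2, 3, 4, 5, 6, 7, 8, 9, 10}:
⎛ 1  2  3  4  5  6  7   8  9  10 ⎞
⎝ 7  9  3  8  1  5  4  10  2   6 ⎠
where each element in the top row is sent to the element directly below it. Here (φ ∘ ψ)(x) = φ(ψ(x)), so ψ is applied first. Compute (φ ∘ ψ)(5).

1

ψ(5) = 1, then φ(1) = 1; composing gives (φ ∘ ψ)(5) = 1.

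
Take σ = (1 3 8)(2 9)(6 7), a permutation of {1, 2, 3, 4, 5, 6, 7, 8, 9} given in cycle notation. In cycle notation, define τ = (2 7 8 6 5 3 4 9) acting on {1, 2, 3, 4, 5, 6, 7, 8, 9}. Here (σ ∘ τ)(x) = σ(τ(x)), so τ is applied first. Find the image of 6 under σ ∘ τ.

τ(6) = 5, then σ(5) = 5; composing gives (σ ∘ τ)(6) = 5.

5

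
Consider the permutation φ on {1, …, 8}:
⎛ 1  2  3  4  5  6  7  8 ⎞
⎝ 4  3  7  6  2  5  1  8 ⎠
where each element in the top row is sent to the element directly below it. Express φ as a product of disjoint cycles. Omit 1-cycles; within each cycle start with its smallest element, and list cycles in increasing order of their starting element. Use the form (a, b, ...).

From 1: 1 → 4 → 6 → 5 → 2 → 3 → 7 → 1, closing the cycle (1, 4, 6, 5, 2, 3, 7).
Repeating from the next unused element and collecting all non-trivial cycles gives (1, 4, 6, 5, 2, 3, 7).

(1, 4, 6, 5, 2, 3, 7)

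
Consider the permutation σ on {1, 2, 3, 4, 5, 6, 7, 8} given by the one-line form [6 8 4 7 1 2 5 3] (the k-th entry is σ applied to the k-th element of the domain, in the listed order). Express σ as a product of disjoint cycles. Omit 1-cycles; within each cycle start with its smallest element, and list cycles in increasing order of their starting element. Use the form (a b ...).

(1 6 2 8 3 4 7 5)

From 1: 1 → 6 → 2 → 8 → 3 → 4 → 7 → 5 → 1, closing the cycle (1 6 2 8 3 4 7 5).
Continuing from each remaining unvisited element yields (1 6 2 8 3 4 7 5).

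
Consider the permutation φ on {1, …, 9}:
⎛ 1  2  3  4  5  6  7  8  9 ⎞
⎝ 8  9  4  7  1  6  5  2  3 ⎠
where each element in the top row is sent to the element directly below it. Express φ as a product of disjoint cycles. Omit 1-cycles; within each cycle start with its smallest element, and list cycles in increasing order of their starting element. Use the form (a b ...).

From 1: 1 → 8 → 2 → 9 → 3 → 4 → 7 → 5 → 1, closing the cycle (1 8 2 9 3 4 7 5).
Continuing from each remaining unvisited element yields (1 8 2 9 3 4 7 5).

(1 8 2 9 3 4 7 5)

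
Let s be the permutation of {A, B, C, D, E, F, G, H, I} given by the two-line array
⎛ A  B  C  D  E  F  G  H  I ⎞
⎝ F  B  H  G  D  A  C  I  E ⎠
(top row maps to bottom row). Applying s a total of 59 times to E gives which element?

I

Tracing E → D → … returns to E after 6 steps, so E lies in a 6-cycle (C H I E D G).
On a 6-cycle, s^6 is the identity, so s^59 = s^5 there (59 ≡ 5 mod 6).
Stepping 5 places around the cycle: E → D → G → C → H → I.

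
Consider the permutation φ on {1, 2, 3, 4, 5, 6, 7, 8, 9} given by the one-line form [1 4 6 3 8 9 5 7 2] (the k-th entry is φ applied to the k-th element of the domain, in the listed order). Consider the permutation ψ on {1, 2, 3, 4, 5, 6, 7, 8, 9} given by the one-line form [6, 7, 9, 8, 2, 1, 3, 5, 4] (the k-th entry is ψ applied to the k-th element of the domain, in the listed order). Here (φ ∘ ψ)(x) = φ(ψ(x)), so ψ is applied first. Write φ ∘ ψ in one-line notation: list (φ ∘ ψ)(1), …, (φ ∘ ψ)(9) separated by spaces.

Chase each element through ψ then φ: 1 → 6 → 9; 2 → 7 → 5; 3 → 9 → 2; 4 → 8 → 7; 5 → 2 → 4; 6 → 1 → 1; 7 → 3 → 6; 8 → 5 → 8; 9 → 4 → 3.
Collecting the images, φ ∘ ψ = [9 5 2 7 4 1 6 8 3].

9 5 2 7 4 1 6 8 3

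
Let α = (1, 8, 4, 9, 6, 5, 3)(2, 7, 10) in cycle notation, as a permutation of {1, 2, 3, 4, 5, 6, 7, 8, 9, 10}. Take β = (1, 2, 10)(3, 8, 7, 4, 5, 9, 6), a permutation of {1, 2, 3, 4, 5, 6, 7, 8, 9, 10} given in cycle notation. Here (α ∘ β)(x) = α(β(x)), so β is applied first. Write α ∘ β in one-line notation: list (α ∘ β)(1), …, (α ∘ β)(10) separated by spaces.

(α ∘ β)(x) = α(β(x)). Computing each image: α(β(1)) = α(2) = 7, α(β(2)) = α(10) = 2, α(β(3)) = α(8) = 4, α(β(4)) = α(5) = 3, α(β(5)) = α(9) = 6, α(β(6)) = α(3) = 1, α(β(7)) = α(4) = 9, α(β(8)) = α(7) = 10, α(β(9)) = α(6) = 5, α(β(10)) = α(1) = 8.
Hence α ∘ β = [7 2 4 3 6 1 9 10 5 8].

7 2 4 3 6 1 9 10 5 8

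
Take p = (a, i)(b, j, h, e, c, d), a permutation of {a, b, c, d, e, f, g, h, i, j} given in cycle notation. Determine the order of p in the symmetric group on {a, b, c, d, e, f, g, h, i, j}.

The disjoint cycles have lengths 6, 2, 1, 1.
The order is lcm(6, 2) = 6.

6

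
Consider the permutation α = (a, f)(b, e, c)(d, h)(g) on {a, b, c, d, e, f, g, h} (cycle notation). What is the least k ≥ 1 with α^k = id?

The disjoint cycles have lengths 3, 2, 2, 1.
The order of α is the least common multiple of its cycle lengths: lcm(3, 2, 2) = 6.

6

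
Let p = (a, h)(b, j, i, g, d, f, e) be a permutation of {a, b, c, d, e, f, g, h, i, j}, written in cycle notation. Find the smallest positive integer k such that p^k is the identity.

14

The cycle type of p is (7, 2, 1).
The order of p is the least common multiple of its cycle lengths: lcm(7, 2) = 14.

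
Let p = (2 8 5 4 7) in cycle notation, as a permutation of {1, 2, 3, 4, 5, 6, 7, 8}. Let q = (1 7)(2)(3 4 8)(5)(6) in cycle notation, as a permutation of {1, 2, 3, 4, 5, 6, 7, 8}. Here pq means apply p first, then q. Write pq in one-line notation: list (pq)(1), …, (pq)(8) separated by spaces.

For each element, apply p then q: 1 → 1 → 7; 2 → 8 → 3; 3 → 3 → 4; 4 → 7 → 1; 5 → 4 → 8; 6 → 6 → 6; 7 → 2 → 2; 8 → 5 → 5.
Collecting the images, pq = [7 3 4 1 8 6 2 5].

7 3 4 1 8 6 2 5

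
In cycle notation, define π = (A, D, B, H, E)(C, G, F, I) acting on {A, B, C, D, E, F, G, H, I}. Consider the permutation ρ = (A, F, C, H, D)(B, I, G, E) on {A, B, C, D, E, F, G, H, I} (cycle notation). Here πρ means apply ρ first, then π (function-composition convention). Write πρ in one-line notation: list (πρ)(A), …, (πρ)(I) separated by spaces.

For each element, apply ρ then π: A → F → I; B → I → C; C → H → E; D → A → D; E → B → H; F → C → G; G → E → A; H → D → B; I → G → F.
So πρ in one-line form is I C E D H G A B F.

I C E D H G A B F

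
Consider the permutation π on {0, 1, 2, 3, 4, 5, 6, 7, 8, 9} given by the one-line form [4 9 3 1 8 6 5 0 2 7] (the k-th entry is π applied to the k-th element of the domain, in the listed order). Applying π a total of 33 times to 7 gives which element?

Tracing 7 → 0 → … returns to 7 after 8 steps, so 7 lies in an 8-cycle (0 4 8 2 3 1 9 7).
Since the cycle has length 8, π^33 acts on it the same as π^1 (33 mod 8 = 1).
Stepping 1 place around the cycle: 7 → 0.

0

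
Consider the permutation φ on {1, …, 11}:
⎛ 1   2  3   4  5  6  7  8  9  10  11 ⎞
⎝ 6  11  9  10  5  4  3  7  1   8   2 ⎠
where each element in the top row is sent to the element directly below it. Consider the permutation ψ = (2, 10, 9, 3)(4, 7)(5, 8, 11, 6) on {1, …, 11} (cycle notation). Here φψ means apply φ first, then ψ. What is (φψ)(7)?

First apply φ: φ(7) = 3, then ψ(3) = 2. Thus (φψ)(7) = 2.

2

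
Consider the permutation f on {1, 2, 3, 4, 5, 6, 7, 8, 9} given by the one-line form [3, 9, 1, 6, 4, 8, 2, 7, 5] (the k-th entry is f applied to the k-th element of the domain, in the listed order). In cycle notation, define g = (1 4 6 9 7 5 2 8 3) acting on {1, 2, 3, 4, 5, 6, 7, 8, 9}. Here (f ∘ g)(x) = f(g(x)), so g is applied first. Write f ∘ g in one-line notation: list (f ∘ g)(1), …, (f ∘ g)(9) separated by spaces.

6 7 3 8 9 5 4 1 2

Chase each element through g then f: 1 → 4 → 6; 2 → 8 → 7; 3 → 1 → 3; 4 → 6 → 8; 5 → 2 → 9; 6 → 9 → 5; 7 → 5 → 4; 8 → 3 → 1; 9 → 7 → 2.
So f ∘ g in one-line form is 6 7 3 8 9 5 4 1 2.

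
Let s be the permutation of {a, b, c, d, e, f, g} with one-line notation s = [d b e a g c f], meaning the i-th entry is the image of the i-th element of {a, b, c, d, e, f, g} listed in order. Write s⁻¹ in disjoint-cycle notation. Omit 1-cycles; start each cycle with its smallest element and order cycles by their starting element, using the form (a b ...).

(a d)(c f g e)

The cycle decomposition of s is (a d)(c e g f).
Reversing each cycle (and rotating so the smallest element leads) gives s⁻¹ = (a d)(c f g e).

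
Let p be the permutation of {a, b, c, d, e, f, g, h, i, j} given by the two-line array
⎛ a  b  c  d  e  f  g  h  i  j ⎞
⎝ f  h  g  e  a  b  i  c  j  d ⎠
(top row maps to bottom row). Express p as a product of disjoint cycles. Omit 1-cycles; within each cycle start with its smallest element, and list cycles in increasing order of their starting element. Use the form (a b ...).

(a f b h c g i j d e)

Start at a and follow images: a → f → b → h → c → g → i → j → d → e → a, giving the cycle (a f b h c g i j d e).
Repeating from the next unused element and collecting all non-trivial cycles gives (a f b h c g i j d e).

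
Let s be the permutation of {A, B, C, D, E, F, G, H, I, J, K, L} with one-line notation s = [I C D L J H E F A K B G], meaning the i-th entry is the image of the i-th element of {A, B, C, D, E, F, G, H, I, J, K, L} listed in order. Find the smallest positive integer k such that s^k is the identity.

Decomposing into disjoint cycles gives cycle lengths 8, 2, 2.
The order is lcm(8, 2, 2) = 8.

8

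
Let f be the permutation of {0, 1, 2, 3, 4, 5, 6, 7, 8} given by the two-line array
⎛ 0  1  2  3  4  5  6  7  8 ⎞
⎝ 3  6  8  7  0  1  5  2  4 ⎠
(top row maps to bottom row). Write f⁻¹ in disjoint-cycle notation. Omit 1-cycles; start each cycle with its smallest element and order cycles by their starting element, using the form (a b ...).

First write f in disjoint cycles: (0 3 7 2 8 4)(1 6 5).
The inverse reverses every cycle; in canonical form, f⁻¹ = (0 4 8 2 7 3)(1 5 6).

(0 4 8 2 7 3)(1 5 6)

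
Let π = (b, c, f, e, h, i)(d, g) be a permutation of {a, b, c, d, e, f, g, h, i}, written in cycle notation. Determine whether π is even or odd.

even

The cycle lengths are 6, 2, 1.
A cycle of length ℓ contributes ℓ−1 transpositions, so π is a product of 5 + 1 = 6 transpositions — even.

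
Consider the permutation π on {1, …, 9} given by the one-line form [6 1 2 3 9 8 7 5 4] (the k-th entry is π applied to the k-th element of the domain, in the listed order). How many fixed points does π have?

1

The fixed points (elements with π(x) = x) are {7}, so there is 1.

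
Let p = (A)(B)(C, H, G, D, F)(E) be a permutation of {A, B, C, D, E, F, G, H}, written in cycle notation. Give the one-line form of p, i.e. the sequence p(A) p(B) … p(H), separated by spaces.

Image by image: A→A, B→B, C→H, D→F, E→E, F→C, G→D, H→G.
Listing these in domain order gives A B H F E C D G.

A B H F E C D G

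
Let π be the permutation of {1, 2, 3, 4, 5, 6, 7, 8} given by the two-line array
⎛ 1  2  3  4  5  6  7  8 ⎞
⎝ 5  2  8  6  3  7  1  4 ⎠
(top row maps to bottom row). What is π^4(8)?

Tracing 8 → 4 → … returns to 8 after 7 steps, so 8 lies in a 7-cycle (1 5 3 8 4 6 7).
Advancing 4 steps from 8: 8 → 4 → 6 → 7 → 1.

1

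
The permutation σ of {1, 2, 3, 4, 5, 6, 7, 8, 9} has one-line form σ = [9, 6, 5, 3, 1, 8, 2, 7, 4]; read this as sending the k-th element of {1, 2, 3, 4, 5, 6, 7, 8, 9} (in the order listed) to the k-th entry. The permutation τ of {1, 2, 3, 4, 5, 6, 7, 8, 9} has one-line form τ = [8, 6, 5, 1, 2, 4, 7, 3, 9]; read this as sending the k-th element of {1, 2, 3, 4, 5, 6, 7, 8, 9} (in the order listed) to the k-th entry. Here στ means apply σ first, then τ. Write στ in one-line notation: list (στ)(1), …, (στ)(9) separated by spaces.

For each element, apply σ then τ: 1 → 9 → 9; 2 → 6 → 4; 3 → 5 → 2; 4 → 3 → 5; 5 → 1 → 8; 6 → 8 → 3; 7 → 2 → 6; 8 → 7 → 7; 9 → 4 → 1.
Collecting the images, στ = [9 4 2 5 8 3 6 7 1].

9 4 2 5 8 3 6 7 1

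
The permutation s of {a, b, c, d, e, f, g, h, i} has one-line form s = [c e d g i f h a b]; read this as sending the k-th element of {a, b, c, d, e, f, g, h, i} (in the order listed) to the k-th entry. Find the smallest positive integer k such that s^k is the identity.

15

The disjoint-cycle form of s has cycle lengths 5, 3, 1.
The order is lcm(5, 3) = 15.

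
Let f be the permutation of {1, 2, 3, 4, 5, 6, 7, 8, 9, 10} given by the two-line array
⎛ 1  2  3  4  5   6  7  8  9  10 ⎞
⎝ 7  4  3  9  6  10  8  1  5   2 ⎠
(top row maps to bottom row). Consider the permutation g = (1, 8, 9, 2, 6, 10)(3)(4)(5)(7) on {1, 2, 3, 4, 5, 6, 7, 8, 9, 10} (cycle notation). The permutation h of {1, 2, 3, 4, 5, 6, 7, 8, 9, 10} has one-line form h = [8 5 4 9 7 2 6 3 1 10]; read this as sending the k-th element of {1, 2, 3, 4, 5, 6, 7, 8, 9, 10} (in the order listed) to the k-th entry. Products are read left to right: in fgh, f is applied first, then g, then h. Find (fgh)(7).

(fgh)(7) = h(g(f(7))). f(7) = 8, then g(8) = 9, then h(9) = 1, so the result is 1.

1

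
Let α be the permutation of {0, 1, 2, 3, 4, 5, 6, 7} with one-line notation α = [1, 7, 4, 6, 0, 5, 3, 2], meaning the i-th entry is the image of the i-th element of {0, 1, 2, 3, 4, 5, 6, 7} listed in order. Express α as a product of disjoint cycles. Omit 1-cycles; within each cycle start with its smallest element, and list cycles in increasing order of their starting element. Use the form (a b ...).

(0 1 7 2 4)(3 6)

Iterating α from 0 gives 0 → 1 → 7 → 2 → 4 → 0; that is the 5-cycle (0 1 7 2 4).
Continuing from each remaining unvisited element yields (0 1 7 2 4)(3 6).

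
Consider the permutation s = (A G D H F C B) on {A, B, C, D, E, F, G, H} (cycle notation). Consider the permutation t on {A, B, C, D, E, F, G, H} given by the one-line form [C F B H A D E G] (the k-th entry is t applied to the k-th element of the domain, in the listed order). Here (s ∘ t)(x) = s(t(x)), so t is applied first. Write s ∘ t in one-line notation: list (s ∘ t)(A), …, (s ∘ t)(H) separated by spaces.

B C A F G H E D

For each element, apply t then s: A → C → B; B → F → C; C → B → A; D → H → F; E → A → G; F → D → H; G → E → E; H → G → D.
Collecting the images, s ∘ t = [B C A F G H E D].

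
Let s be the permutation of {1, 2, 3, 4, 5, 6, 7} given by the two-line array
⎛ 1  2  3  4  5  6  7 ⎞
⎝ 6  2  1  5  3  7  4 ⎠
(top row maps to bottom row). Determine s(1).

The entry below 1 in the array is 6, so s(1) = 6.

6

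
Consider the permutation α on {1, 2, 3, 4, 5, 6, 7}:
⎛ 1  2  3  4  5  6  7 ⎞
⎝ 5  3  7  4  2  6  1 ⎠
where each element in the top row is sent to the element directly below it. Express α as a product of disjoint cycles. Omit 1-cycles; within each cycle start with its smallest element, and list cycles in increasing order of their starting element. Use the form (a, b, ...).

(1, 5, 2, 3, 7)

Iterating α from 1 gives 1 → 5 → 2 → 3 → 7 → 1; that is the 5-cycle (1, 5, 2, 3, 7).
Continuing from each remaining unvisited element yields (1, 5, 2, 3, 7).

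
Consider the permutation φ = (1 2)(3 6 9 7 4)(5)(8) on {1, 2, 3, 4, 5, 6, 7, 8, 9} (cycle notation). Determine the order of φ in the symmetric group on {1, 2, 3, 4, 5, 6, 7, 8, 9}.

10

The cycle type of φ is (5, 2, 1, 1).
The order of φ is the least common multiple of its cycle lengths: lcm(5, 2) = 10.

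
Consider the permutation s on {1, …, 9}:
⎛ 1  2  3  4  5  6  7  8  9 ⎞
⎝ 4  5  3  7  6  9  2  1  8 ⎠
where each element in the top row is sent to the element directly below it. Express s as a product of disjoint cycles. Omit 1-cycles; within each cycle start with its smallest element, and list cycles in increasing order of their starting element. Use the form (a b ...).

From 1: 1 → 4 → 7 → 2 → 5 → 6 → 9 → 8 → 1, closing the cycle (1 4 7 2 5 6 9 8).
Continuing from each remaining unvisited element yields (1 4 7 2 5 6 9 8).

(1 4 7 2 5 6 9 8)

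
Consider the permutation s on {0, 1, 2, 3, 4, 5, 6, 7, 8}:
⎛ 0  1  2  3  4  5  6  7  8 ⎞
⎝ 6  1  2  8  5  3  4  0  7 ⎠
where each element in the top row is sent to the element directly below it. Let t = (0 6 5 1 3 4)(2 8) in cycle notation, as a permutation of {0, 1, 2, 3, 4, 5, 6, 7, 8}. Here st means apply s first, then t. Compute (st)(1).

3

First apply s: s(1) = 1, then t(1) = 3. Thus (st)(1) = 3.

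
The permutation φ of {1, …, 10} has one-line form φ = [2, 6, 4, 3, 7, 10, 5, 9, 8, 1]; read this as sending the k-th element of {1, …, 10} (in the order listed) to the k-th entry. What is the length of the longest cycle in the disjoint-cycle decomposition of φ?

4

Decomposing into disjoint cycles gives (1 2 6 10)(3 4)(5 7)(8 9); the longest has length 4.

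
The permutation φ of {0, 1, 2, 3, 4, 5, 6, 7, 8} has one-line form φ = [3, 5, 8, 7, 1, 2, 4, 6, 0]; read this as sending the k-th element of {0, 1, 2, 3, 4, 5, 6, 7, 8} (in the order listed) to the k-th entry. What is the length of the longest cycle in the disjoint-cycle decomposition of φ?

Decomposing into disjoint cycles gives (0 3 7 6 4 1 5 2 8); the longest has length 9.

9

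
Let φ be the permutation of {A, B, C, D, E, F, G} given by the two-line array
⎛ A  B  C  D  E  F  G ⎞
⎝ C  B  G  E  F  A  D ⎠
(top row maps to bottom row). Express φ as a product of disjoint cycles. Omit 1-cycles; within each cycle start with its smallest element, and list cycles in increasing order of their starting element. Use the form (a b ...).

(A C G D E F)

From A: A → C → G → D → E → F → A, closing the cycle (A C G D E F).
Repeating from the next unused element and collecting all non-trivial cycles gives (A C G D E F).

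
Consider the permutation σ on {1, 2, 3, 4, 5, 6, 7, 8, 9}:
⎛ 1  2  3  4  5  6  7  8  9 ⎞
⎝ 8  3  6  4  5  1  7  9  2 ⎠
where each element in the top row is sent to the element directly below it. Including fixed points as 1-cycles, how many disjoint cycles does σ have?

4

The cycle decomposition is (1, 8, 9, 2, 3, 6)(4)(5)(7), which has 4 cycles (counting 1-cycles).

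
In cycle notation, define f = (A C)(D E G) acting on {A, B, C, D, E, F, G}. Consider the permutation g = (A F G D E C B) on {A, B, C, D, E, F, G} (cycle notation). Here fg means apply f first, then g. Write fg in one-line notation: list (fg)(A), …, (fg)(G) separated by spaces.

(fg)(x) = g(f(x)). Computing each image: g(f(A)) = g(C) = B, g(f(B)) = g(B) = A, g(f(C)) = g(A) = F, g(f(D)) = g(E) = C, g(f(E)) = g(G) = D, g(f(F)) = g(F) = G, g(f(G)) = g(D) = E.
Hence fg = [B A F C D G E].

B A F C D G E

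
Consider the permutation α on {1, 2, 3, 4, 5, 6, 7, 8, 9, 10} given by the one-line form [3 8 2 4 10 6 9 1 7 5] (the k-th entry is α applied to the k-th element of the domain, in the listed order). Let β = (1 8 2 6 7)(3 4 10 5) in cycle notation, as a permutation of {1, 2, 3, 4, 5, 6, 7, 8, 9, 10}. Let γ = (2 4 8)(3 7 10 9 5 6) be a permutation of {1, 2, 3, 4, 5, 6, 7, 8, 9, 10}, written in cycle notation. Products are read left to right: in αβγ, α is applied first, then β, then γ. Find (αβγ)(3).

3

Apply the permutations in order: α(3) = 2, then β(2) = 6, then γ(6) = 3. So (αβγ)(3) = 3.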